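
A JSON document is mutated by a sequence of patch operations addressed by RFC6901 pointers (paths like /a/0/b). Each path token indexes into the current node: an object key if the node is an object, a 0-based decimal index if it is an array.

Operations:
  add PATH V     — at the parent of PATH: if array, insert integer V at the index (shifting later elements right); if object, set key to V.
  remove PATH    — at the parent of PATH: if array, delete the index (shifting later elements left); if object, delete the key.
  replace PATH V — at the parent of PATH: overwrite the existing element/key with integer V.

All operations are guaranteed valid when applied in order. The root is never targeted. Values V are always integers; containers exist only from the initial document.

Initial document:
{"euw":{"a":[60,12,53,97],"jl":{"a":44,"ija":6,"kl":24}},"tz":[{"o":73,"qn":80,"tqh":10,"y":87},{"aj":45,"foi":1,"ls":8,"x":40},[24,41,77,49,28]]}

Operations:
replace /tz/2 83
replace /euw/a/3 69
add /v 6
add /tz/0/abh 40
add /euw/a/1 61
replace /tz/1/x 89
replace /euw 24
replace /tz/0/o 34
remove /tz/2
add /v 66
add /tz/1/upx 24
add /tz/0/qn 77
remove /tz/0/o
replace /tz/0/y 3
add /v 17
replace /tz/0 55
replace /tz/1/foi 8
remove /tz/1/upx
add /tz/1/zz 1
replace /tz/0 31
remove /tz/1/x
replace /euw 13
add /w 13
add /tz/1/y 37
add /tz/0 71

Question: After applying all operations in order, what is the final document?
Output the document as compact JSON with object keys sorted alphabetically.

Answer: {"euw":13,"tz":[71,31,{"aj":45,"foi":8,"ls":8,"y":37,"zz":1}],"v":17,"w":13}

Derivation:
After op 1 (replace /tz/2 83): {"euw":{"a":[60,12,53,97],"jl":{"a":44,"ija":6,"kl":24}},"tz":[{"o":73,"qn":80,"tqh":10,"y":87},{"aj":45,"foi":1,"ls":8,"x":40},83]}
After op 2 (replace /euw/a/3 69): {"euw":{"a":[60,12,53,69],"jl":{"a":44,"ija":6,"kl":24}},"tz":[{"o":73,"qn":80,"tqh":10,"y":87},{"aj":45,"foi":1,"ls":8,"x":40},83]}
After op 3 (add /v 6): {"euw":{"a":[60,12,53,69],"jl":{"a":44,"ija":6,"kl":24}},"tz":[{"o":73,"qn":80,"tqh":10,"y":87},{"aj":45,"foi":1,"ls":8,"x":40},83],"v":6}
After op 4 (add /tz/0/abh 40): {"euw":{"a":[60,12,53,69],"jl":{"a":44,"ija":6,"kl":24}},"tz":[{"abh":40,"o":73,"qn":80,"tqh":10,"y":87},{"aj":45,"foi":1,"ls":8,"x":40},83],"v":6}
After op 5 (add /euw/a/1 61): {"euw":{"a":[60,61,12,53,69],"jl":{"a":44,"ija":6,"kl":24}},"tz":[{"abh":40,"o":73,"qn":80,"tqh":10,"y":87},{"aj":45,"foi":1,"ls":8,"x":40},83],"v":6}
After op 6 (replace /tz/1/x 89): {"euw":{"a":[60,61,12,53,69],"jl":{"a":44,"ija":6,"kl":24}},"tz":[{"abh":40,"o":73,"qn":80,"tqh":10,"y":87},{"aj":45,"foi":1,"ls":8,"x":89},83],"v":6}
After op 7 (replace /euw 24): {"euw":24,"tz":[{"abh":40,"o":73,"qn":80,"tqh":10,"y":87},{"aj":45,"foi":1,"ls":8,"x":89},83],"v":6}
After op 8 (replace /tz/0/o 34): {"euw":24,"tz":[{"abh":40,"o":34,"qn":80,"tqh":10,"y":87},{"aj":45,"foi":1,"ls":8,"x":89},83],"v":6}
After op 9 (remove /tz/2): {"euw":24,"tz":[{"abh":40,"o":34,"qn":80,"tqh":10,"y":87},{"aj":45,"foi":1,"ls":8,"x":89}],"v":6}
After op 10 (add /v 66): {"euw":24,"tz":[{"abh":40,"o":34,"qn":80,"tqh":10,"y":87},{"aj":45,"foi":1,"ls":8,"x":89}],"v":66}
After op 11 (add /tz/1/upx 24): {"euw":24,"tz":[{"abh":40,"o":34,"qn":80,"tqh":10,"y":87},{"aj":45,"foi":1,"ls":8,"upx":24,"x":89}],"v":66}
After op 12 (add /tz/0/qn 77): {"euw":24,"tz":[{"abh":40,"o":34,"qn":77,"tqh":10,"y":87},{"aj":45,"foi":1,"ls":8,"upx":24,"x":89}],"v":66}
After op 13 (remove /tz/0/o): {"euw":24,"tz":[{"abh":40,"qn":77,"tqh":10,"y":87},{"aj":45,"foi":1,"ls":8,"upx":24,"x":89}],"v":66}
After op 14 (replace /tz/0/y 3): {"euw":24,"tz":[{"abh":40,"qn":77,"tqh":10,"y":3},{"aj":45,"foi":1,"ls":8,"upx":24,"x":89}],"v":66}
After op 15 (add /v 17): {"euw":24,"tz":[{"abh":40,"qn":77,"tqh":10,"y":3},{"aj":45,"foi":1,"ls":8,"upx":24,"x":89}],"v":17}
After op 16 (replace /tz/0 55): {"euw":24,"tz":[55,{"aj":45,"foi":1,"ls":8,"upx":24,"x":89}],"v":17}
After op 17 (replace /tz/1/foi 8): {"euw":24,"tz":[55,{"aj":45,"foi":8,"ls":8,"upx":24,"x":89}],"v":17}
After op 18 (remove /tz/1/upx): {"euw":24,"tz":[55,{"aj":45,"foi":8,"ls":8,"x":89}],"v":17}
After op 19 (add /tz/1/zz 1): {"euw":24,"tz":[55,{"aj":45,"foi":8,"ls":8,"x":89,"zz":1}],"v":17}
After op 20 (replace /tz/0 31): {"euw":24,"tz":[31,{"aj":45,"foi":8,"ls":8,"x":89,"zz":1}],"v":17}
After op 21 (remove /tz/1/x): {"euw":24,"tz":[31,{"aj":45,"foi":8,"ls":8,"zz":1}],"v":17}
After op 22 (replace /euw 13): {"euw":13,"tz":[31,{"aj":45,"foi":8,"ls":8,"zz":1}],"v":17}
After op 23 (add /w 13): {"euw":13,"tz":[31,{"aj":45,"foi":8,"ls":8,"zz":1}],"v":17,"w":13}
After op 24 (add /tz/1/y 37): {"euw":13,"tz":[31,{"aj":45,"foi":8,"ls":8,"y":37,"zz":1}],"v":17,"w":13}
After op 25 (add /tz/0 71): {"euw":13,"tz":[71,31,{"aj":45,"foi":8,"ls":8,"y":37,"zz":1}],"v":17,"w":13}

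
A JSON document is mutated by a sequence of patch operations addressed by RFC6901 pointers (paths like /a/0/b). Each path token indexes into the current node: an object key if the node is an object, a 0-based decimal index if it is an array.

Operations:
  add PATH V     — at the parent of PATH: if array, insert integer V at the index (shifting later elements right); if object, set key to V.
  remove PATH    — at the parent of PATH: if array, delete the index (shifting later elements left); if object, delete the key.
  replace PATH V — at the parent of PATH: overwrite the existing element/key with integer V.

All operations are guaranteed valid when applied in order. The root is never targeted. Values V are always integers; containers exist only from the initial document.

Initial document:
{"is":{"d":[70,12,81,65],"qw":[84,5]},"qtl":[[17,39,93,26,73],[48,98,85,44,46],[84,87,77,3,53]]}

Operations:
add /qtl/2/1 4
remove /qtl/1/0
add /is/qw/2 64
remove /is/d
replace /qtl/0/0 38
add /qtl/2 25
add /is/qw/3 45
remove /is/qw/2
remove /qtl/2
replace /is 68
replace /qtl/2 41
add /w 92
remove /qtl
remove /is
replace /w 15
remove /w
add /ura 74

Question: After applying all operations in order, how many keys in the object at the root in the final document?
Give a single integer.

Answer: 1

Derivation:
After op 1 (add /qtl/2/1 4): {"is":{"d":[70,12,81,65],"qw":[84,5]},"qtl":[[17,39,93,26,73],[48,98,85,44,46],[84,4,87,77,3,53]]}
After op 2 (remove /qtl/1/0): {"is":{"d":[70,12,81,65],"qw":[84,5]},"qtl":[[17,39,93,26,73],[98,85,44,46],[84,4,87,77,3,53]]}
After op 3 (add /is/qw/2 64): {"is":{"d":[70,12,81,65],"qw":[84,5,64]},"qtl":[[17,39,93,26,73],[98,85,44,46],[84,4,87,77,3,53]]}
After op 4 (remove /is/d): {"is":{"qw":[84,5,64]},"qtl":[[17,39,93,26,73],[98,85,44,46],[84,4,87,77,3,53]]}
After op 5 (replace /qtl/0/0 38): {"is":{"qw":[84,5,64]},"qtl":[[38,39,93,26,73],[98,85,44,46],[84,4,87,77,3,53]]}
After op 6 (add /qtl/2 25): {"is":{"qw":[84,5,64]},"qtl":[[38,39,93,26,73],[98,85,44,46],25,[84,4,87,77,3,53]]}
After op 7 (add /is/qw/3 45): {"is":{"qw":[84,5,64,45]},"qtl":[[38,39,93,26,73],[98,85,44,46],25,[84,4,87,77,3,53]]}
After op 8 (remove /is/qw/2): {"is":{"qw":[84,5,45]},"qtl":[[38,39,93,26,73],[98,85,44,46],25,[84,4,87,77,3,53]]}
After op 9 (remove /qtl/2): {"is":{"qw":[84,5,45]},"qtl":[[38,39,93,26,73],[98,85,44,46],[84,4,87,77,3,53]]}
After op 10 (replace /is 68): {"is":68,"qtl":[[38,39,93,26,73],[98,85,44,46],[84,4,87,77,3,53]]}
After op 11 (replace /qtl/2 41): {"is":68,"qtl":[[38,39,93,26,73],[98,85,44,46],41]}
After op 12 (add /w 92): {"is":68,"qtl":[[38,39,93,26,73],[98,85,44,46],41],"w":92}
After op 13 (remove /qtl): {"is":68,"w":92}
After op 14 (remove /is): {"w":92}
After op 15 (replace /w 15): {"w":15}
After op 16 (remove /w): {}
After op 17 (add /ura 74): {"ura":74}
Size at the root: 1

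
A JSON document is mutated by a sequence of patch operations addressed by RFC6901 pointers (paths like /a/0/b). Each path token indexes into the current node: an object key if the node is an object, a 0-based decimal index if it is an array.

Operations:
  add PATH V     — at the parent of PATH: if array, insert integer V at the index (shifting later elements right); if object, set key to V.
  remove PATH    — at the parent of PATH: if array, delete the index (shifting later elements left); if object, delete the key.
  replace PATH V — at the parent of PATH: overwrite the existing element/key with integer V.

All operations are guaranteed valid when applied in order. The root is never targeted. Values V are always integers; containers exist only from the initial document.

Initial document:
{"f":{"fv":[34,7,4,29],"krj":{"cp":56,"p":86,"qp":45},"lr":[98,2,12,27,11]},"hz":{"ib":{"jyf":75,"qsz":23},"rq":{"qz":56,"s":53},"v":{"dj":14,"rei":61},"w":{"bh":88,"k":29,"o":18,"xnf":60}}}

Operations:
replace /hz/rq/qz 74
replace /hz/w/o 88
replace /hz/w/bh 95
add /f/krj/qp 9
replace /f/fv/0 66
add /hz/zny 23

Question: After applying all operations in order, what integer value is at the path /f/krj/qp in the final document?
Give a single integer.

After op 1 (replace /hz/rq/qz 74): {"f":{"fv":[34,7,4,29],"krj":{"cp":56,"p":86,"qp":45},"lr":[98,2,12,27,11]},"hz":{"ib":{"jyf":75,"qsz":23},"rq":{"qz":74,"s":53},"v":{"dj":14,"rei":61},"w":{"bh":88,"k":29,"o":18,"xnf":60}}}
After op 2 (replace /hz/w/o 88): {"f":{"fv":[34,7,4,29],"krj":{"cp":56,"p":86,"qp":45},"lr":[98,2,12,27,11]},"hz":{"ib":{"jyf":75,"qsz":23},"rq":{"qz":74,"s":53},"v":{"dj":14,"rei":61},"w":{"bh":88,"k":29,"o":88,"xnf":60}}}
After op 3 (replace /hz/w/bh 95): {"f":{"fv":[34,7,4,29],"krj":{"cp":56,"p":86,"qp":45},"lr":[98,2,12,27,11]},"hz":{"ib":{"jyf":75,"qsz":23},"rq":{"qz":74,"s":53},"v":{"dj":14,"rei":61},"w":{"bh":95,"k":29,"o":88,"xnf":60}}}
After op 4 (add /f/krj/qp 9): {"f":{"fv":[34,7,4,29],"krj":{"cp":56,"p":86,"qp":9},"lr":[98,2,12,27,11]},"hz":{"ib":{"jyf":75,"qsz":23},"rq":{"qz":74,"s":53},"v":{"dj":14,"rei":61},"w":{"bh":95,"k":29,"o":88,"xnf":60}}}
After op 5 (replace /f/fv/0 66): {"f":{"fv":[66,7,4,29],"krj":{"cp":56,"p":86,"qp":9},"lr":[98,2,12,27,11]},"hz":{"ib":{"jyf":75,"qsz":23},"rq":{"qz":74,"s":53},"v":{"dj":14,"rei":61},"w":{"bh":95,"k":29,"o":88,"xnf":60}}}
After op 6 (add /hz/zny 23): {"f":{"fv":[66,7,4,29],"krj":{"cp":56,"p":86,"qp":9},"lr":[98,2,12,27,11]},"hz":{"ib":{"jyf":75,"qsz":23},"rq":{"qz":74,"s":53},"v":{"dj":14,"rei":61},"w":{"bh":95,"k":29,"o":88,"xnf":60},"zny":23}}
Value at /f/krj/qp: 9

Answer: 9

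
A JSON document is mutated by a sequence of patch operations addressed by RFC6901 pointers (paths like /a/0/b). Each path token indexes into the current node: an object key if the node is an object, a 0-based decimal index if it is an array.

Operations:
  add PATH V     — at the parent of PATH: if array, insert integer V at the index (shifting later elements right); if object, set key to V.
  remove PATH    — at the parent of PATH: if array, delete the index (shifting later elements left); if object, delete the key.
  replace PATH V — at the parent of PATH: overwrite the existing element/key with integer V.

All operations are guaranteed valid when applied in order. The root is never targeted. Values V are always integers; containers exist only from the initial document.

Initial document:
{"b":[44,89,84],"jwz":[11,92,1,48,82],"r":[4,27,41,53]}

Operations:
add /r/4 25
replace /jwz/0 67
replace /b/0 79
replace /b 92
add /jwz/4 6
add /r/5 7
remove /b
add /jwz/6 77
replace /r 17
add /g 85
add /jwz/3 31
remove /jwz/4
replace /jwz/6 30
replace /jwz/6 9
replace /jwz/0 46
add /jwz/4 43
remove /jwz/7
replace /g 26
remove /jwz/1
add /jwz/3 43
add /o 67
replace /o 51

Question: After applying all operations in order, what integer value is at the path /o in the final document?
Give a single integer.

Answer: 51

Derivation:
After op 1 (add /r/4 25): {"b":[44,89,84],"jwz":[11,92,1,48,82],"r":[4,27,41,53,25]}
After op 2 (replace /jwz/0 67): {"b":[44,89,84],"jwz":[67,92,1,48,82],"r":[4,27,41,53,25]}
After op 3 (replace /b/0 79): {"b":[79,89,84],"jwz":[67,92,1,48,82],"r":[4,27,41,53,25]}
After op 4 (replace /b 92): {"b":92,"jwz":[67,92,1,48,82],"r":[4,27,41,53,25]}
After op 5 (add /jwz/4 6): {"b":92,"jwz":[67,92,1,48,6,82],"r":[4,27,41,53,25]}
After op 6 (add /r/5 7): {"b":92,"jwz":[67,92,1,48,6,82],"r":[4,27,41,53,25,7]}
After op 7 (remove /b): {"jwz":[67,92,1,48,6,82],"r":[4,27,41,53,25,7]}
After op 8 (add /jwz/6 77): {"jwz":[67,92,1,48,6,82,77],"r":[4,27,41,53,25,7]}
After op 9 (replace /r 17): {"jwz":[67,92,1,48,6,82,77],"r":17}
After op 10 (add /g 85): {"g":85,"jwz":[67,92,1,48,6,82,77],"r":17}
After op 11 (add /jwz/3 31): {"g":85,"jwz":[67,92,1,31,48,6,82,77],"r":17}
After op 12 (remove /jwz/4): {"g":85,"jwz":[67,92,1,31,6,82,77],"r":17}
After op 13 (replace /jwz/6 30): {"g":85,"jwz":[67,92,1,31,6,82,30],"r":17}
After op 14 (replace /jwz/6 9): {"g":85,"jwz":[67,92,1,31,6,82,9],"r":17}
After op 15 (replace /jwz/0 46): {"g":85,"jwz":[46,92,1,31,6,82,9],"r":17}
After op 16 (add /jwz/4 43): {"g":85,"jwz":[46,92,1,31,43,6,82,9],"r":17}
After op 17 (remove /jwz/7): {"g":85,"jwz":[46,92,1,31,43,6,82],"r":17}
After op 18 (replace /g 26): {"g":26,"jwz":[46,92,1,31,43,6,82],"r":17}
After op 19 (remove /jwz/1): {"g":26,"jwz":[46,1,31,43,6,82],"r":17}
After op 20 (add /jwz/3 43): {"g":26,"jwz":[46,1,31,43,43,6,82],"r":17}
After op 21 (add /o 67): {"g":26,"jwz":[46,1,31,43,43,6,82],"o":67,"r":17}
After op 22 (replace /o 51): {"g":26,"jwz":[46,1,31,43,43,6,82],"o":51,"r":17}
Value at /o: 51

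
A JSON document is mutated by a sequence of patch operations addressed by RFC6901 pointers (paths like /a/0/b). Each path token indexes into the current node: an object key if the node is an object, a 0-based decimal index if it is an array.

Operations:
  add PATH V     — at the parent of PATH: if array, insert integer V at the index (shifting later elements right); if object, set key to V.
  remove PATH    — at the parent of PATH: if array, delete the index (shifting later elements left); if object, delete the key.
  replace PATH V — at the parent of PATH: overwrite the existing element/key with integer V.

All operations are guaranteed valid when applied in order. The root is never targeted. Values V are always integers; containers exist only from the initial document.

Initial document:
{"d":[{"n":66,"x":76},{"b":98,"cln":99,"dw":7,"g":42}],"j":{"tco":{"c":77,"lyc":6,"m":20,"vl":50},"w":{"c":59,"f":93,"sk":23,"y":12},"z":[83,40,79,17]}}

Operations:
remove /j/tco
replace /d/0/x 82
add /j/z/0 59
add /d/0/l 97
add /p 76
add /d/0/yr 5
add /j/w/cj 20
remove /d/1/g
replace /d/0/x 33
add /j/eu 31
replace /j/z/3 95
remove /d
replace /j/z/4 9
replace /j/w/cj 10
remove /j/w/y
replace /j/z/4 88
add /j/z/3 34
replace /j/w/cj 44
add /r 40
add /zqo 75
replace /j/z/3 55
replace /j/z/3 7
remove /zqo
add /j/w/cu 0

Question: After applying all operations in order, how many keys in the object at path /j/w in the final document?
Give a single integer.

After op 1 (remove /j/tco): {"d":[{"n":66,"x":76},{"b":98,"cln":99,"dw":7,"g":42}],"j":{"w":{"c":59,"f":93,"sk":23,"y":12},"z":[83,40,79,17]}}
After op 2 (replace /d/0/x 82): {"d":[{"n":66,"x":82},{"b":98,"cln":99,"dw":7,"g":42}],"j":{"w":{"c":59,"f":93,"sk":23,"y":12},"z":[83,40,79,17]}}
After op 3 (add /j/z/0 59): {"d":[{"n":66,"x":82},{"b":98,"cln":99,"dw":7,"g":42}],"j":{"w":{"c":59,"f":93,"sk":23,"y":12},"z":[59,83,40,79,17]}}
After op 4 (add /d/0/l 97): {"d":[{"l":97,"n":66,"x":82},{"b":98,"cln":99,"dw":7,"g":42}],"j":{"w":{"c":59,"f":93,"sk":23,"y":12},"z":[59,83,40,79,17]}}
After op 5 (add /p 76): {"d":[{"l":97,"n":66,"x":82},{"b":98,"cln":99,"dw":7,"g":42}],"j":{"w":{"c":59,"f":93,"sk":23,"y":12},"z":[59,83,40,79,17]},"p":76}
After op 6 (add /d/0/yr 5): {"d":[{"l":97,"n":66,"x":82,"yr":5},{"b":98,"cln":99,"dw":7,"g":42}],"j":{"w":{"c":59,"f":93,"sk":23,"y":12},"z":[59,83,40,79,17]},"p":76}
After op 7 (add /j/w/cj 20): {"d":[{"l":97,"n":66,"x":82,"yr":5},{"b":98,"cln":99,"dw":7,"g":42}],"j":{"w":{"c":59,"cj":20,"f":93,"sk":23,"y":12},"z":[59,83,40,79,17]},"p":76}
After op 8 (remove /d/1/g): {"d":[{"l":97,"n":66,"x":82,"yr":5},{"b":98,"cln":99,"dw":7}],"j":{"w":{"c":59,"cj":20,"f":93,"sk":23,"y":12},"z":[59,83,40,79,17]},"p":76}
After op 9 (replace /d/0/x 33): {"d":[{"l":97,"n":66,"x":33,"yr":5},{"b":98,"cln":99,"dw":7}],"j":{"w":{"c":59,"cj":20,"f":93,"sk":23,"y":12},"z":[59,83,40,79,17]},"p":76}
After op 10 (add /j/eu 31): {"d":[{"l":97,"n":66,"x":33,"yr":5},{"b":98,"cln":99,"dw":7}],"j":{"eu":31,"w":{"c":59,"cj":20,"f":93,"sk":23,"y":12},"z":[59,83,40,79,17]},"p":76}
After op 11 (replace /j/z/3 95): {"d":[{"l":97,"n":66,"x":33,"yr":5},{"b":98,"cln":99,"dw":7}],"j":{"eu":31,"w":{"c":59,"cj":20,"f":93,"sk":23,"y":12},"z":[59,83,40,95,17]},"p":76}
After op 12 (remove /d): {"j":{"eu":31,"w":{"c":59,"cj":20,"f":93,"sk":23,"y":12},"z":[59,83,40,95,17]},"p":76}
After op 13 (replace /j/z/4 9): {"j":{"eu":31,"w":{"c":59,"cj":20,"f":93,"sk":23,"y":12},"z":[59,83,40,95,9]},"p":76}
After op 14 (replace /j/w/cj 10): {"j":{"eu":31,"w":{"c":59,"cj":10,"f":93,"sk":23,"y":12},"z":[59,83,40,95,9]},"p":76}
After op 15 (remove /j/w/y): {"j":{"eu":31,"w":{"c":59,"cj":10,"f":93,"sk":23},"z":[59,83,40,95,9]},"p":76}
After op 16 (replace /j/z/4 88): {"j":{"eu":31,"w":{"c":59,"cj":10,"f":93,"sk":23},"z":[59,83,40,95,88]},"p":76}
After op 17 (add /j/z/3 34): {"j":{"eu":31,"w":{"c":59,"cj":10,"f":93,"sk":23},"z":[59,83,40,34,95,88]},"p":76}
After op 18 (replace /j/w/cj 44): {"j":{"eu":31,"w":{"c":59,"cj":44,"f":93,"sk":23},"z":[59,83,40,34,95,88]},"p":76}
After op 19 (add /r 40): {"j":{"eu":31,"w":{"c":59,"cj":44,"f":93,"sk":23},"z":[59,83,40,34,95,88]},"p":76,"r":40}
After op 20 (add /zqo 75): {"j":{"eu":31,"w":{"c":59,"cj":44,"f":93,"sk":23},"z":[59,83,40,34,95,88]},"p":76,"r":40,"zqo":75}
After op 21 (replace /j/z/3 55): {"j":{"eu":31,"w":{"c":59,"cj":44,"f":93,"sk":23},"z":[59,83,40,55,95,88]},"p":76,"r":40,"zqo":75}
After op 22 (replace /j/z/3 7): {"j":{"eu":31,"w":{"c":59,"cj":44,"f":93,"sk":23},"z":[59,83,40,7,95,88]},"p":76,"r":40,"zqo":75}
After op 23 (remove /zqo): {"j":{"eu":31,"w":{"c":59,"cj":44,"f":93,"sk":23},"z":[59,83,40,7,95,88]},"p":76,"r":40}
After op 24 (add /j/w/cu 0): {"j":{"eu":31,"w":{"c":59,"cj":44,"cu":0,"f":93,"sk":23},"z":[59,83,40,7,95,88]},"p":76,"r":40}
Size at path /j/w: 5

Answer: 5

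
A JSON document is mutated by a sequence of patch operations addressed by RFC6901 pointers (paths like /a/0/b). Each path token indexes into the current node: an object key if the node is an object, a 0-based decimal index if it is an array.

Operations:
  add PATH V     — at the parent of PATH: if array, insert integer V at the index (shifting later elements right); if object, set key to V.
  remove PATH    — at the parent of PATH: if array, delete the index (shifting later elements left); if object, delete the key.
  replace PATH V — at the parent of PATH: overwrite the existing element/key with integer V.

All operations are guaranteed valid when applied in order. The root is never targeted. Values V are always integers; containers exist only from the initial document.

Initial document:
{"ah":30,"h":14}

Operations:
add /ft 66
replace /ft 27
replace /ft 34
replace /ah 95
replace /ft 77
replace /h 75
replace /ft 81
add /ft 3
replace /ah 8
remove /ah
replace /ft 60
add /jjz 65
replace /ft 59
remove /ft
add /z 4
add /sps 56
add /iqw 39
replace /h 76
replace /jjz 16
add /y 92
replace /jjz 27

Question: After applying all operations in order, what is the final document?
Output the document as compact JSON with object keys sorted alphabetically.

After op 1 (add /ft 66): {"ah":30,"ft":66,"h":14}
After op 2 (replace /ft 27): {"ah":30,"ft":27,"h":14}
After op 3 (replace /ft 34): {"ah":30,"ft":34,"h":14}
After op 4 (replace /ah 95): {"ah":95,"ft":34,"h":14}
After op 5 (replace /ft 77): {"ah":95,"ft":77,"h":14}
After op 6 (replace /h 75): {"ah":95,"ft":77,"h":75}
After op 7 (replace /ft 81): {"ah":95,"ft":81,"h":75}
After op 8 (add /ft 3): {"ah":95,"ft":3,"h":75}
After op 9 (replace /ah 8): {"ah":8,"ft":3,"h":75}
After op 10 (remove /ah): {"ft":3,"h":75}
After op 11 (replace /ft 60): {"ft":60,"h":75}
After op 12 (add /jjz 65): {"ft":60,"h":75,"jjz":65}
After op 13 (replace /ft 59): {"ft":59,"h":75,"jjz":65}
After op 14 (remove /ft): {"h":75,"jjz":65}
After op 15 (add /z 4): {"h":75,"jjz":65,"z":4}
After op 16 (add /sps 56): {"h":75,"jjz":65,"sps":56,"z":4}
After op 17 (add /iqw 39): {"h":75,"iqw":39,"jjz":65,"sps":56,"z":4}
After op 18 (replace /h 76): {"h":76,"iqw":39,"jjz":65,"sps":56,"z":4}
After op 19 (replace /jjz 16): {"h":76,"iqw":39,"jjz":16,"sps":56,"z":4}
After op 20 (add /y 92): {"h":76,"iqw":39,"jjz":16,"sps":56,"y":92,"z":4}
After op 21 (replace /jjz 27): {"h":76,"iqw":39,"jjz":27,"sps":56,"y":92,"z":4}

Answer: {"h":76,"iqw":39,"jjz":27,"sps":56,"y":92,"z":4}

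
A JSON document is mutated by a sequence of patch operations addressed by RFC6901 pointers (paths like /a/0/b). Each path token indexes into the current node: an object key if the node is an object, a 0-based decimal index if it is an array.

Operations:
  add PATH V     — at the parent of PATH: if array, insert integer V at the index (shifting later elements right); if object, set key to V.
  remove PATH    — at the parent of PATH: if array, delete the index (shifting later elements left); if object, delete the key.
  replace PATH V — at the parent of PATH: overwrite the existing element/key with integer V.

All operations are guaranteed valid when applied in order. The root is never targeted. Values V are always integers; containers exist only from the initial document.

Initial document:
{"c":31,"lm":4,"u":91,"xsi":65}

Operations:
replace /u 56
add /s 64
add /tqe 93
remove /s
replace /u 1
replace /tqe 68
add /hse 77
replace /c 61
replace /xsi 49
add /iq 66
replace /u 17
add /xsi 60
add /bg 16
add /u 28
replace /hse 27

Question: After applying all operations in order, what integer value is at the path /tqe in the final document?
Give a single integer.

Answer: 68

Derivation:
After op 1 (replace /u 56): {"c":31,"lm":4,"u":56,"xsi":65}
After op 2 (add /s 64): {"c":31,"lm":4,"s":64,"u":56,"xsi":65}
After op 3 (add /tqe 93): {"c":31,"lm":4,"s":64,"tqe":93,"u":56,"xsi":65}
After op 4 (remove /s): {"c":31,"lm":4,"tqe":93,"u":56,"xsi":65}
After op 5 (replace /u 1): {"c":31,"lm":4,"tqe":93,"u":1,"xsi":65}
After op 6 (replace /tqe 68): {"c":31,"lm":4,"tqe":68,"u":1,"xsi":65}
After op 7 (add /hse 77): {"c":31,"hse":77,"lm":4,"tqe":68,"u":1,"xsi":65}
After op 8 (replace /c 61): {"c":61,"hse":77,"lm":4,"tqe":68,"u":1,"xsi":65}
After op 9 (replace /xsi 49): {"c":61,"hse":77,"lm":4,"tqe":68,"u":1,"xsi":49}
After op 10 (add /iq 66): {"c":61,"hse":77,"iq":66,"lm":4,"tqe":68,"u":1,"xsi":49}
After op 11 (replace /u 17): {"c":61,"hse":77,"iq":66,"lm":4,"tqe":68,"u":17,"xsi":49}
After op 12 (add /xsi 60): {"c":61,"hse":77,"iq":66,"lm":4,"tqe":68,"u":17,"xsi":60}
After op 13 (add /bg 16): {"bg":16,"c":61,"hse":77,"iq":66,"lm":4,"tqe":68,"u":17,"xsi":60}
After op 14 (add /u 28): {"bg":16,"c":61,"hse":77,"iq":66,"lm":4,"tqe":68,"u":28,"xsi":60}
After op 15 (replace /hse 27): {"bg":16,"c":61,"hse":27,"iq":66,"lm":4,"tqe":68,"u":28,"xsi":60}
Value at /tqe: 68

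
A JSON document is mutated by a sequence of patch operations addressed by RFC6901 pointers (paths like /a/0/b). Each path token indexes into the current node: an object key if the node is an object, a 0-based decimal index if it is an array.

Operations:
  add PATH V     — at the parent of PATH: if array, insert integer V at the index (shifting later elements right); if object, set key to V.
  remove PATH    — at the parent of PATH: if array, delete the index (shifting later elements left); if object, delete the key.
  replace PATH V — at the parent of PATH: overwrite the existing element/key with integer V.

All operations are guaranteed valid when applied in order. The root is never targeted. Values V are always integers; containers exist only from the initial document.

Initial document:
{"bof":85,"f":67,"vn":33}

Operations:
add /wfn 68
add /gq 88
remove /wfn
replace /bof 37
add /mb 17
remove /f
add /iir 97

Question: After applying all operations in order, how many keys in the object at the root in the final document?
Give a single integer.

After op 1 (add /wfn 68): {"bof":85,"f":67,"vn":33,"wfn":68}
After op 2 (add /gq 88): {"bof":85,"f":67,"gq":88,"vn":33,"wfn":68}
After op 3 (remove /wfn): {"bof":85,"f":67,"gq":88,"vn":33}
After op 4 (replace /bof 37): {"bof":37,"f":67,"gq":88,"vn":33}
After op 5 (add /mb 17): {"bof":37,"f":67,"gq":88,"mb":17,"vn":33}
After op 6 (remove /f): {"bof":37,"gq":88,"mb":17,"vn":33}
After op 7 (add /iir 97): {"bof":37,"gq":88,"iir":97,"mb":17,"vn":33}
Size at the root: 5

Answer: 5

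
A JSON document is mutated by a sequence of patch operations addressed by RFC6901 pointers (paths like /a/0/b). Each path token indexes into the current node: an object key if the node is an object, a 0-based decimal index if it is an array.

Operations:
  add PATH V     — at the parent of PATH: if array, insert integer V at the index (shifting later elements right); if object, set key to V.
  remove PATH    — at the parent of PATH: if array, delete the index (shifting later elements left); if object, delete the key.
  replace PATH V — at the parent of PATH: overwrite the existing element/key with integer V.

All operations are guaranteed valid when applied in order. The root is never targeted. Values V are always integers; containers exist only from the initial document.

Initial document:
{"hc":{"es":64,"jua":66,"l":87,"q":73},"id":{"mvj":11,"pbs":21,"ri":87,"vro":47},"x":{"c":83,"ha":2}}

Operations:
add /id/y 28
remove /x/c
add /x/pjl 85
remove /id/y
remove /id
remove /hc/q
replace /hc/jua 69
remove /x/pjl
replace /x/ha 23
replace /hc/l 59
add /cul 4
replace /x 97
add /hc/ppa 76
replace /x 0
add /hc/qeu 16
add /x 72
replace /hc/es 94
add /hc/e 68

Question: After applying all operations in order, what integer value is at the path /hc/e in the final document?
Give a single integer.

Answer: 68

Derivation:
After op 1 (add /id/y 28): {"hc":{"es":64,"jua":66,"l":87,"q":73},"id":{"mvj":11,"pbs":21,"ri":87,"vro":47,"y":28},"x":{"c":83,"ha":2}}
After op 2 (remove /x/c): {"hc":{"es":64,"jua":66,"l":87,"q":73},"id":{"mvj":11,"pbs":21,"ri":87,"vro":47,"y":28},"x":{"ha":2}}
After op 3 (add /x/pjl 85): {"hc":{"es":64,"jua":66,"l":87,"q":73},"id":{"mvj":11,"pbs":21,"ri":87,"vro":47,"y":28},"x":{"ha":2,"pjl":85}}
After op 4 (remove /id/y): {"hc":{"es":64,"jua":66,"l":87,"q":73},"id":{"mvj":11,"pbs":21,"ri":87,"vro":47},"x":{"ha":2,"pjl":85}}
After op 5 (remove /id): {"hc":{"es":64,"jua":66,"l":87,"q":73},"x":{"ha":2,"pjl":85}}
After op 6 (remove /hc/q): {"hc":{"es":64,"jua":66,"l":87},"x":{"ha":2,"pjl":85}}
After op 7 (replace /hc/jua 69): {"hc":{"es":64,"jua":69,"l":87},"x":{"ha":2,"pjl":85}}
After op 8 (remove /x/pjl): {"hc":{"es":64,"jua":69,"l":87},"x":{"ha":2}}
After op 9 (replace /x/ha 23): {"hc":{"es":64,"jua":69,"l":87},"x":{"ha":23}}
After op 10 (replace /hc/l 59): {"hc":{"es":64,"jua":69,"l":59},"x":{"ha":23}}
After op 11 (add /cul 4): {"cul":4,"hc":{"es":64,"jua":69,"l":59},"x":{"ha":23}}
After op 12 (replace /x 97): {"cul":4,"hc":{"es":64,"jua":69,"l":59},"x":97}
After op 13 (add /hc/ppa 76): {"cul":4,"hc":{"es":64,"jua":69,"l":59,"ppa":76},"x":97}
After op 14 (replace /x 0): {"cul":4,"hc":{"es":64,"jua":69,"l":59,"ppa":76},"x":0}
After op 15 (add /hc/qeu 16): {"cul":4,"hc":{"es":64,"jua":69,"l":59,"ppa":76,"qeu":16},"x":0}
After op 16 (add /x 72): {"cul":4,"hc":{"es":64,"jua":69,"l":59,"ppa":76,"qeu":16},"x":72}
After op 17 (replace /hc/es 94): {"cul":4,"hc":{"es":94,"jua":69,"l":59,"ppa":76,"qeu":16},"x":72}
After op 18 (add /hc/e 68): {"cul":4,"hc":{"e":68,"es":94,"jua":69,"l":59,"ppa":76,"qeu":16},"x":72}
Value at /hc/e: 68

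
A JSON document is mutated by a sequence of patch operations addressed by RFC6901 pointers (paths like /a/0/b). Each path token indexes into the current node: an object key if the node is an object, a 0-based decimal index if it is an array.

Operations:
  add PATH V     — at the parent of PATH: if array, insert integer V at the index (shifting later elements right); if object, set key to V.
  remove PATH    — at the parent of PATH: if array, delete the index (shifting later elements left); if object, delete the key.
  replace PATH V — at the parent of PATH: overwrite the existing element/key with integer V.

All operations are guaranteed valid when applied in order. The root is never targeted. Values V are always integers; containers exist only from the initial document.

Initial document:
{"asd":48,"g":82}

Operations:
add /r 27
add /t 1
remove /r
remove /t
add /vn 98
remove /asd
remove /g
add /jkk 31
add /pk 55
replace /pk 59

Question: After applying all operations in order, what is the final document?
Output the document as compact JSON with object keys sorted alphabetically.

After op 1 (add /r 27): {"asd":48,"g":82,"r":27}
After op 2 (add /t 1): {"asd":48,"g":82,"r":27,"t":1}
After op 3 (remove /r): {"asd":48,"g":82,"t":1}
After op 4 (remove /t): {"asd":48,"g":82}
After op 5 (add /vn 98): {"asd":48,"g":82,"vn":98}
After op 6 (remove /asd): {"g":82,"vn":98}
After op 7 (remove /g): {"vn":98}
After op 8 (add /jkk 31): {"jkk":31,"vn":98}
After op 9 (add /pk 55): {"jkk":31,"pk":55,"vn":98}
After op 10 (replace /pk 59): {"jkk":31,"pk":59,"vn":98}

Answer: {"jkk":31,"pk":59,"vn":98}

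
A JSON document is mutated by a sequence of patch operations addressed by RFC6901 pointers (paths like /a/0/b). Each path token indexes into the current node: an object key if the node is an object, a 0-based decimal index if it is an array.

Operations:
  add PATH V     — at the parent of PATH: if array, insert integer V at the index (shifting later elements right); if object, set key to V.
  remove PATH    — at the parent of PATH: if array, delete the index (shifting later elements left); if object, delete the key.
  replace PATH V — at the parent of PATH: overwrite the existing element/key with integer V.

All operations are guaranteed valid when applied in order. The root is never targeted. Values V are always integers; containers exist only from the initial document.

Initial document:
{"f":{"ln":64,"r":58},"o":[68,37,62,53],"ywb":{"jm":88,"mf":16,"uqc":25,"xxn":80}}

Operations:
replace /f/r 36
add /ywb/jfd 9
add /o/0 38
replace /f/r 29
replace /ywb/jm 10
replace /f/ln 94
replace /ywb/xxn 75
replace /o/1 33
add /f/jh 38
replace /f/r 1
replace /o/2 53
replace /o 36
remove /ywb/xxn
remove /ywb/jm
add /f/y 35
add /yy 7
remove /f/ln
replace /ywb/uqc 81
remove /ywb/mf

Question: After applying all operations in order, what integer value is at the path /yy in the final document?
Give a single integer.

Answer: 7

Derivation:
After op 1 (replace /f/r 36): {"f":{"ln":64,"r":36},"o":[68,37,62,53],"ywb":{"jm":88,"mf":16,"uqc":25,"xxn":80}}
After op 2 (add /ywb/jfd 9): {"f":{"ln":64,"r":36},"o":[68,37,62,53],"ywb":{"jfd":9,"jm":88,"mf":16,"uqc":25,"xxn":80}}
After op 3 (add /o/0 38): {"f":{"ln":64,"r":36},"o":[38,68,37,62,53],"ywb":{"jfd":9,"jm":88,"mf":16,"uqc":25,"xxn":80}}
After op 4 (replace /f/r 29): {"f":{"ln":64,"r":29},"o":[38,68,37,62,53],"ywb":{"jfd":9,"jm":88,"mf":16,"uqc":25,"xxn":80}}
After op 5 (replace /ywb/jm 10): {"f":{"ln":64,"r":29},"o":[38,68,37,62,53],"ywb":{"jfd":9,"jm":10,"mf":16,"uqc":25,"xxn":80}}
After op 6 (replace /f/ln 94): {"f":{"ln":94,"r":29},"o":[38,68,37,62,53],"ywb":{"jfd":9,"jm":10,"mf":16,"uqc":25,"xxn":80}}
After op 7 (replace /ywb/xxn 75): {"f":{"ln":94,"r":29},"o":[38,68,37,62,53],"ywb":{"jfd":9,"jm":10,"mf":16,"uqc":25,"xxn":75}}
After op 8 (replace /o/1 33): {"f":{"ln":94,"r":29},"o":[38,33,37,62,53],"ywb":{"jfd":9,"jm":10,"mf":16,"uqc":25,"xxn":75}}
After op 9 (add /f/jh 38): {"f":{"jh":38,"ln":94,"r":29},"o":[38,33,37,62,53],"ywb":{"jfd":9,"jm":10,"mf":16,"uqc":25,"xxn":75}}
After op 10 (replace /f/r 1): {"f":{"jh":38,"ln":94,"r":1},"o":[38,33,37,62,53],"ywb":{"jfd":9,"jm":10,"mf":16,"uqc":25,"xxn":75}}
After op 11 (replace /o/2 53): {"f":{"jh":38,"ln":94,"r":1},"o":[38,33,53,62,53],"ywb":{"jfd":9,"jm":10,"mf":16,"uqc":25,"xxn":75}}
After op 12 (replace /o 36): {"f":{"jh":38,"ln":94,"r":1},"o":36,"ywb":{"jfd":9,"jm":10,"mf":16,"uqc":25,"xxn":75}}
After op 13 (remove /ywb/xxn): {"f":{"jh":38,"ln":94,"r":1},"o":36,"ywb":{"jfd":9,"jm":10,"mf":16,"uqc":25}}
After op 14 (remove /ywb/jm): {"f":{"jh":38,"ln":94,"r":1},"o":36,"ywb":{"jfd":9,"mf":16,"uqc":25}}
After op 15 (add /f/y 35): {"f":{"jh":38,"ln":94,"r":1,"y":35},"o":36,"ywb":{"jfd":9,"mf":16,"uqc":25}}
After op 16 (add /yy 7): {"f":{"jh":38,"ln":94,"r":1,"y":35},"o":36,"ywb":{"jfd":9,"mf":16,"uqc":25},"yy":7}
After op 17 (remove /f/ln): {"f":{"jh":38,"r":1,"y":35},"o":36,"ywb":{"jfd":9,"mf":16,"uqc":25},"yy":7}
After op 18 (replace /ywb/uqc 81): {"f":{"jh":38,"r":1,"y":35},"o":36,"ywb":{"jfd":9,"mf":16,"uqc":81},"yy":7}
After op 19 (remove /ywb/mf): {"f":{"jh":38,"r":1,"y":35},"o":36,"ywb":{"jfd":9,"uqc":81},"yy":7}
Value at /yy: 7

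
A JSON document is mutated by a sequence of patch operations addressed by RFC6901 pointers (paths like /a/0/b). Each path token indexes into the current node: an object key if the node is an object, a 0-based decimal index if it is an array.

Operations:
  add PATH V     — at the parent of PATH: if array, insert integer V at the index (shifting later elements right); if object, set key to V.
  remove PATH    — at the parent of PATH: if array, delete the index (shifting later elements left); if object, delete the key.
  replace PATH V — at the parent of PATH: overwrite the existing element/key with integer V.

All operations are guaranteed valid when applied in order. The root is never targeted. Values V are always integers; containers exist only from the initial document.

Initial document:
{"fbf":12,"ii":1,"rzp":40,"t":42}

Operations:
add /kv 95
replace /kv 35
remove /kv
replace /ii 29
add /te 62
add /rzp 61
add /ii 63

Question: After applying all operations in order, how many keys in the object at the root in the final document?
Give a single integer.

After op 1 (add /kv 95): {"fbf":12,"ii":1,"kv":95,"rzp":40,"t":42}
After op 2 (replace /kv 35): {"fbf":12,"ii":1,"kv":35,"rzp":40,"t":42}
After op 3 (remove /kv): {"fbf":12,"ii":1,"rzp":40,"t":42}
After op 4 (replace /ii 29): {"fbf":12,"ii":29,"rzp":40,"t":42}
After op 5 (add /te 62): {"fbf":12,"ii":29,"rzp":40,"t":42,"te":62}
After op 6 (add /rzp 61): {"fbf":12,"ii":29,"rzp":61,"t":42,"te":62}
After op 7 (add /ii 63): {"fbf":12,"ii":63,"rzp":61,"t":42,"te":62}
Size at the root: 5

Answer: 5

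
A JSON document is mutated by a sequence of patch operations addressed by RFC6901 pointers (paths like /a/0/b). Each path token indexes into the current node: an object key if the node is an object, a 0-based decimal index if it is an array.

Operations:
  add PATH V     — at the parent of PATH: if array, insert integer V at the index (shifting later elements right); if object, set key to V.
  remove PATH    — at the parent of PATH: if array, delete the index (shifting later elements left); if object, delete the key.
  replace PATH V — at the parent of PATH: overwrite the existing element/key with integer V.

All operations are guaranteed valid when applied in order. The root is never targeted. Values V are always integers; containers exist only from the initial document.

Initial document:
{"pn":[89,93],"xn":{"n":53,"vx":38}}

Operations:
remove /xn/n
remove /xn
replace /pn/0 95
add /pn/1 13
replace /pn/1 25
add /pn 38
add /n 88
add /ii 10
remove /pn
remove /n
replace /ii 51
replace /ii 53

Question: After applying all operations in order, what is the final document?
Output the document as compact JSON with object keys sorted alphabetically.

Answer: {"ii":53}

Derivation:
After op 1 (remove /xn/n): {"pn":[89,93],"xn":{"vx":38}}
After op 2 (remove /xn): {"pn":[89,93]}
After op 3 (replace /pn/0 95): {"pn":[95,93]}
After op 4 (add /pn/1 13): {"pn":[95,13,93]}
After op 5 (replace /pn/1 25): {"pn":[95,25,93]}
After op 6 (add /pn 38): {"pn":38}
After op 7 (add /n 88): {"n":88,"pn":38}
After op 8 (add /ii 10): {"ii":10,"n":88,"pn":38}
After op 9 (remove /pn): {"ii":10,"n":88}
After op 10 (remove /n): {"ii":10}
After op 11 (replace /ii 51): {"ii":51}
After op 12 (replace /ii 53): {"ii":53}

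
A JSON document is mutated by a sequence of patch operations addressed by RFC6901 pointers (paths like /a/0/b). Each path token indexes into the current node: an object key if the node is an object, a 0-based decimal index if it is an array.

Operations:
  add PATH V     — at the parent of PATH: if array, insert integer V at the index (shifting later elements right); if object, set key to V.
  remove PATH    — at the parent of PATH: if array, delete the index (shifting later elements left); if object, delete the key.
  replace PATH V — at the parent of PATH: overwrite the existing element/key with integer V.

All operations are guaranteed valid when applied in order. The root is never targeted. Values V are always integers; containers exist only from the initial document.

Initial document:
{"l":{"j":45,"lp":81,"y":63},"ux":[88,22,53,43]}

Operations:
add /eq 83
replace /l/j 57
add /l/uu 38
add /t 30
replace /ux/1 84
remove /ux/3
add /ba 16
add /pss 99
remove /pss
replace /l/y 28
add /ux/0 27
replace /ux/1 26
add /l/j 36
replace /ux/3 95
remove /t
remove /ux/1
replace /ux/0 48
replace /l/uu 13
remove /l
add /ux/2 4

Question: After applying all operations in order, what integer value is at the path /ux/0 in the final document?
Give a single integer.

After op 1 (add /eq 83): {"eq":83,"l":{"j":45,"lp":81,"y":63},"ux":[88,22,53,43]}
After op 2 (replace /l/j 57): {"eq":83,"l":{"j":57,"lp":81,"y":63},"ux":[88,22,53,43]}
After op 3 (add /l/uu 38): {"eq":83,"l":{"j":57,"lp":81,"uu":38,"y":63},"ux":[88,22,53,43]}
After op 4 (add /t 30): {"eq":83,"l":{"j":57,"lp":81,"uu":38,"y":63},"t":30,"ux":[88,22,53,43]}
After op 5 (replace /ux/1 84): {"eq":83,"l":{"j":57,"lp":81,"uu":38,"y":63},"t":30,"ux":[88,84,53,43]}
After op 6 (remove /ux/3): {"eq":83,"l":{"j":57,"lp":81,"uu":38,"y":63},"t":30,"ux":[88,84,53]}
After op 7 (add /ba 16): {"ba":16,"eq":83,"l":{"j":57,"lp":81,"uu":38,"y":63},"t":30,"ux":[88,84,53]}
After op 8 (add /pss 99): {"ba":16,"eq":83,"l":{"j":57,"lp":81,"uu":38,"y":63},"pss":99,"t":30,"ux":[88,84,53]}
After op 9 (remove /pss): {"ba":16,"eq":83,"l":{"j":57,"lp":81,"uu":38,"y":63},"t":30,"ux":[88,84,53]}
After op 10 (replace /l/y 28): {"ba":16,"eq":83,"l":{"j":57,"lp":81,"uu":38,"y":28},"t":30,"ux":[88,84,53]}
After op 11 (add /ux/0 27): {"ba":16,"eq":83,"l":{"j":57,"lp":81,"uu":38,"y":28},"t":30,"ux":[27,88,84,53]}
After op 12 (replace /ux/1 26): {"ba":16,"eq":83,"l":{"j":57,"lp":81,"uu":38,"y":28},"t":30,"ux":[27,26,84,53]}
After op 13 (add /l/j 36): {"ba":16,"eq":83,"l":{"j":36,"lp":81,"uu":38,"y":28},"t":30,"ux":[27,26,84,53]}
After op 14 (replace /ux/3 95): {"ba":16,"eq":83,"l":{"j":36,"lp":81,"uu":38,"y":28},"t":30,"ux":[27,26,84,95]}
After op 15 (remove /t): {"ba":16,"eq":83,"l":{"j":36,"lp":81,"uu":38,"y":28},"ux":[27,26,84,95]}
After op 16 (remove /ux/1): {"ba":16,"eq":83,"l":{"j":36,"lp":81,"uu":38,"y":28},"ux":[27,84,95]}
After op 17 (replace /ux/0 48): {"ba":16,"eq":83,"l":{"j":36,"lp":81,"uu":38,"y":28},"ux":[48,84,95]}
After op 18 (replace /l/uu 13): {"ba":16,"eq":83,"l":{"j":36,"lp":81,"uu":13,"y":28},"ux":[48,84,95]}
After op 19 (remove /l): {"ba":16,"eq":83,"ux":[48,84,95]}
After op 20 (add /ux/2 4): {"ba":16,"eq":83,"ux":[48,84,4,95]}
Value at /ux/0: 48

Answer: 48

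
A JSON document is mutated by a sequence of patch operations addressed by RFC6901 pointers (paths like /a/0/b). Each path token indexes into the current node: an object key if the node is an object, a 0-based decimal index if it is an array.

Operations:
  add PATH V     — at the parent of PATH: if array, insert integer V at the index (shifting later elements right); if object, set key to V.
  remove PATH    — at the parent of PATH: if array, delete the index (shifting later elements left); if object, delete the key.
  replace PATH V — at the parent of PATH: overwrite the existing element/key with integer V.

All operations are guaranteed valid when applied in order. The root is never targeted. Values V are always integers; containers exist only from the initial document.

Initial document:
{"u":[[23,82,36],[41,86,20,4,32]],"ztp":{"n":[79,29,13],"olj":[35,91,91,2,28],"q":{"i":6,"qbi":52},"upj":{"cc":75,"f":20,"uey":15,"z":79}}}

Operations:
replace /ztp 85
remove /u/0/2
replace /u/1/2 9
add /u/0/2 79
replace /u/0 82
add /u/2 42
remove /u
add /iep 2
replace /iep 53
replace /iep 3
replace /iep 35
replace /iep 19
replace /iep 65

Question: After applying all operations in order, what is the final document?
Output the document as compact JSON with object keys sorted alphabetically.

After op 1 (replace /ztp 85): {"u":[[23,82,36],[41,86,20,4,32]],"ztp":85}
After op 2 (remove /u/0/2): {"u":[[23,82],[41,86,20,4,32]],"ztp":85}
After op 3 (replace /u/1/2 9): {"u":[[23,82],[41,86,9,4,32]],"ztp":85}
After op 4 (add /u/0/2 79): {"u":[[23,82,79],[41,86,9,4,32]],"ztp":85}
After op 5 (replace /u/0 82): {"u":[82,[41,86,9,4,32]],"ztp":85}
After op 6 (add /u/2 42): {"u":[82,[41,86,9,4,32],42],"ztp":85}
After op 7 (remove /u): {"ztp":85}
After op 8 (add /iep 2): {"iep":2,"ztp":85}
After op 9 (replace /iep 53): {"iep":53,"ztp":85}
After op 10 (replace /iep 3): {"iep":3,"ztp":85}
After op 11 (replace /iep 35): {"iep":35,"ztp":85}
After op 12 (replace /iep 19): {"iep":19,"ztp":85}
After op 13 (replace /iep 65): {"iep":65,"ztp":85}

Answer: {"iep":65,"ztp":85}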